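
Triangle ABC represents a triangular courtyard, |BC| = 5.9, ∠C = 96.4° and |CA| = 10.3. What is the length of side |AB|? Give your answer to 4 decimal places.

12.4277

By the law of cosines, |AB|² = |BC|² + |CA|² − 2·|BC|·|CA|·cos C = 154.45, so |AB| ≈ 12.428.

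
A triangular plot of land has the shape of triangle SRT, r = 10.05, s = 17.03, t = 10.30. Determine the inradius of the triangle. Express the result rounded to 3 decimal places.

Semiperimeter p = (17.03 + 10.05 + 10.3)/2 = 18.69.
Heron's formula: area = √(18.69·1.66·8.64·8.39) ≈ 47.424.
Inradius = area/p = 47.424/18.69 ≈ 2.5374.

2.537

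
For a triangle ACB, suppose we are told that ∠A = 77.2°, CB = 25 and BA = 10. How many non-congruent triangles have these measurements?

1

BA·sin A = 10·sin(77.2°) ≈ 9.751.
Since CB ≥ BA, exactly one triangle exists.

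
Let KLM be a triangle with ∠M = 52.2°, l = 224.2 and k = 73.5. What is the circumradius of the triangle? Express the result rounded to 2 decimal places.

R ≈ 119.17

By the law of cosines, m² = k² + l² − 2·k·l·cos M = 35468, so m ≈ 188.33.
Area = ½·k·l·sin M ≈ 6510.4.
Circumradius = m/(2 sin M) ≈ 119.17.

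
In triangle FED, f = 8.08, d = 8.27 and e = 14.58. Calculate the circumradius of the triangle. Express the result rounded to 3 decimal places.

9.032

By the law of cosines, cos F = (e² + d² − f²) / (2·e·d) ≈ 0.89438, so ∠F ≈ 26.57°.
Circumradius = f/(2 sin F) ≈ 9.0319.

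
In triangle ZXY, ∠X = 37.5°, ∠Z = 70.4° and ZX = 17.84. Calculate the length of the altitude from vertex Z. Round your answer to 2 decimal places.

The third angle is ∠Y = 180° − ∠Z − ∠X = 72.10°.
Law of sines: XY = ZX·sin Z/sin Y ≈ 17.661.
Law of sines: YZ = ZX·sin X/sin Y ≈ 11.413.
Area = ½·ZX·XY·sin X ≈ 95.903.
The altitude from Z has length 2·area/XY ≈ 10.86.

10.86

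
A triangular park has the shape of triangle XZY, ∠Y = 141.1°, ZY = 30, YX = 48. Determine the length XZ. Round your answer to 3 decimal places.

73.793

By the law of cosines, XZ² = ZY² + YX² − 2·ZY·YX·cos Y = 5445.3, so XZ ≈ 73.793.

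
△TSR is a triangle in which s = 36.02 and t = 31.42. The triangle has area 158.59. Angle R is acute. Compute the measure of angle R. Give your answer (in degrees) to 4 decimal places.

16.2755

From area = ½·t·s·sin R, we get sin R = 2·area/(t·s) ≈ 0.28026.
Taking the acute solution, ∠R ≈ 16.28°.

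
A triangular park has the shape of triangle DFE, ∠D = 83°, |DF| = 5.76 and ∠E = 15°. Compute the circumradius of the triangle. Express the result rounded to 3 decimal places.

The third angle is ∠F = 180° − ∠E − ∠D = 82.00°.
Law of sines: |FE| = |DF|·sin D/sin E ≈ 22.089.
Law of sines: |ED| = |DF|·sin F/sin E ≈ 22.038.
Circumradius = |DF|/(2 sin E) ≈ 11.127.

R ≈ 11.127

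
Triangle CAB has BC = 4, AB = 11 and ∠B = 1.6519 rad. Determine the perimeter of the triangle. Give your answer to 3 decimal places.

27.005

By the law of cosines, CA² = AB² + BC² − 2·AB·BC·cos B = 144.13, so CA ≈ 12.005.
Semiperimeter s = (11+4+12.005)/2 = 13.503.
Perimeter = 11 + 4 + 12.005 = 27.005.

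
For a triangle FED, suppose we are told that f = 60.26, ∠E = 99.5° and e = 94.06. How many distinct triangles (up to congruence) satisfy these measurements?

f·sin E = 60.26·sin(99.5°) ≈ 59.43.
Since ∠E is not acute, a triangle exists only if e > f; here e > f, so there is exactly one triangle.

1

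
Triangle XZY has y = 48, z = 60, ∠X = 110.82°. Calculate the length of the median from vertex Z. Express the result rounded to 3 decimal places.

By the law of cosines, x² = z² + y² − 2·z·y·cos X = 7951.3, so x ≈ 89.17.
Median from Z: ½√(2·y² + 2·x² − z²) ≈ 65.02.

m_Z ≈ 65.020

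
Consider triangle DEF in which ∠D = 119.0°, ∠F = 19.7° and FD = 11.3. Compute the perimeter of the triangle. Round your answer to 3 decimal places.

The third angle is ∠E = 180° − ∠F − ∠D = 41.30°.
Law of sines: EF = FD·sin D/sin E ≈ 14.975.
Law of sines: DE = FD·sin F/sin E ≈ 5.7715.
Semiperimeter s = (14.975+11.3+5.7715)/2 = 16.023.
Perimeter = 14.975 + 11.3 + 5.7715 = 32.046.

perimeter ≈ 32.046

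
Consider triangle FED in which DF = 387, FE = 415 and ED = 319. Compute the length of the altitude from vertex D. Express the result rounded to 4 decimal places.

Semiperimeter s = (319 + 387 + 415)/2 = 560.5.
Heron's formula: area = √(560.5·241.5·173.5·145.5) ≈ 58456.
The altitude from D has length 2·area/FE ≈ 281.71.

281.7147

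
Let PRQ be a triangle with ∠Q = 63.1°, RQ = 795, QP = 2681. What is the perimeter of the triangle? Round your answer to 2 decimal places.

perimeter ≈ 5903.17

By the law of cosines, PR² = RQ² + QP² − 2·RQ·QP·cos Q = 5.8912e+06, so PR ≈ 2427.2.
Semiperimeter s = (795+2681+2427.2)/2 = 2951.6.
Perimeter = 795 + 2681 + 2427.2 = 5903.2.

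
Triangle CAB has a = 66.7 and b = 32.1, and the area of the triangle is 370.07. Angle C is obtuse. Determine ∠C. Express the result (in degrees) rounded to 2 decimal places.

From area = ½·a·b·sin C, we get sin C = 2·area/(a·b) ≈ 0.34569.
Taking the obtuse solution, ∠C ≈ 159.78°.

∠C ≈ 159.78°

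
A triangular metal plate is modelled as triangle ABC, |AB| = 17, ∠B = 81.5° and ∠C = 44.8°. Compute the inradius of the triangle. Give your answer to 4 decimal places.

The third angle is ∠A = 180° − ∠B − ∠C = 53.70°.
Law of sines: |BC| = |AB|·sin A/sin C ≈ 19.444.
Law of sines: |CA| = |AB|·sin B/sin C ≈ 23.861.
Area = ½·|AB|·|BC|·sin B ≈ 163.46.
Semiperimeter s = (19.444+23.861+17)/2 = 30.152.
Inradius = area/s = 163.46/30.152 ≈ 5.421.

r ≈ 5.4210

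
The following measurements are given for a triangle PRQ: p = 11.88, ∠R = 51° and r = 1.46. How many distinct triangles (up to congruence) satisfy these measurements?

0

p·sin R = 11.88·sin(51°) ≈ 9.232.
Since r = 1.46 < 9.232 = p sin R, no triangle exists.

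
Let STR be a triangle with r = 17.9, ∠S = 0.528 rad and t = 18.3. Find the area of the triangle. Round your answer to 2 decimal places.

82.52

Area = ½·t·r·sin S ≈ 82.516.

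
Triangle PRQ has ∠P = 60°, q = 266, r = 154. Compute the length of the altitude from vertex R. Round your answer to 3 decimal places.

By the law of cosines, p² = r² + q² − 2·r·q·cos P = 53508, so p ≈ 231.32.
Area = ½·r·q·sin P ≈ 17738.
The altitude from R has length 2·area/r ≈ 230.36.

h_R ≈ 230.363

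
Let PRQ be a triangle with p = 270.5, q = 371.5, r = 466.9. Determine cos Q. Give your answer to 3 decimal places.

cos Q ≈ 0.606

By the law of cosines, cos Q = (p² + r² − q²) / (2·p·r) ≈ 0.60633, so ∠Q ≈ 52.68°.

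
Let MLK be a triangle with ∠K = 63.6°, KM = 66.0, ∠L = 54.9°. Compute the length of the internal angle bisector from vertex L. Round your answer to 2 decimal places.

The third angle is ∠M = 180° − ∠L − ∠K = 61.50°.
Law of sines: LK = KM·sin M/sin L ≈ 70.894.
Law of sines: ML = KM·sin K/sin L ≈ 72.257.
The bisector from L has length 2·ML·LK·cos(∠L/2)/(ML+LK) ≈ 63.511.

t_L ≈ 63.51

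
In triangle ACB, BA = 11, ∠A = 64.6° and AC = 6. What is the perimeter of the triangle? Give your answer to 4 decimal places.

By the law of cosines, CB² = BA² + AC² − 2·BA·AC·cos A = 100.38, so CB ≈ 10.019.
Semiperimeter s = (10.019+11+6)/2 = 13.51.
Perimeter = 10.019 + 11 + 6 = 27.019.

27.0190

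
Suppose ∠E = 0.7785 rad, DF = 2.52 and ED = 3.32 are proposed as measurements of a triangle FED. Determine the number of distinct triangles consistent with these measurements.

ED·sin E = 3.32·sin(0.7785 rad) ≈ 2.331.
Since ED sin E < DF < ED (2.331 < 2.52 < 3.32), two triangles exist.

2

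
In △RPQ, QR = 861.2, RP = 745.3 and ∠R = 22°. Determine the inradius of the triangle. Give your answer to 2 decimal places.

124.36

By the law of cosines, PQ² = QR² + RP² − 2·QR·RP·cos R = 1.0691e+05, so PQ ≈ 326.97.
Area = ½·QR·RP·sin R ≈ 1.2022e+05.
Semiperimeter s = (326.97+861.2+745.3)/2 = 966.73.
Inradius = area/s = 1.2022e+05/966.73 ≈ 124.36.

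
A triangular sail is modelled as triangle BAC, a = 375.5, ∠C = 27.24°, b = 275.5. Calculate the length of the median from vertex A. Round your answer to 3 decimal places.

By the law of cosines, c² = b² + a² − 2·b·a·cos C = 32946, so c ≈ 181.51.
Median from A: ½√(2·c² + 2·b² − a²) ≈ 138.47.

m_A ≈ 138.467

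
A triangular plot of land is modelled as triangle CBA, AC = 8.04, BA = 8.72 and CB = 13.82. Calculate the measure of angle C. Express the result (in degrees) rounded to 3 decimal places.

∠C ≈ 36.083°

By the law of cosines, cos C = (AC² + CB² − BA²) / (2·AC·CB) ≈ 0.80817, so ∠C ≈ 36.08°.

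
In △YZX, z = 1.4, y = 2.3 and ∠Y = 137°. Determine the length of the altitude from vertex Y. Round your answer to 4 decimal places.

0.4436

Law of sines: sin Z = z·sin Y/y ≈ 0.41513.
Since y ≥ z, only the acute value applies: ∠Z ≈ 24.53°.
Then ∠X = 180° − ∠Y − ∠Z ≈ 18.47°.
Law of sines gives x = y·sin X/sin Y ≈ 1.0686.
Area = ½·y·z·sin X ≈ 0.51013.
The altitude from Y has length 2·area/y ≈ 0.44359.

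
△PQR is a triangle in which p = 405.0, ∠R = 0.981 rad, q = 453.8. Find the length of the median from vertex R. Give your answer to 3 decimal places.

378.947

By the law of cosines, r² = p² + q² − 2·p·q·cos R = 1.6552e+05, so r ≈ 406.84.
Median from R: ½√(2·p² + 2·q² − r²) ≈ 378.95.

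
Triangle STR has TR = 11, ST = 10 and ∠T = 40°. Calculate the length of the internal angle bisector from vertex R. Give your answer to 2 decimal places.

t_R ≈ 7.47

By the law of cosines, RS² = ST² + TR² − 2·ST·TR·cos T = 52.47, so RS ≈ 7.2436.
Law of cosines again: cos R = (TR² + RS² − ST²)/(2·TR·RS) ≈ 0.46103, so ∠R ≈ 62.55°.
The bisector from R has length 2·TR·RS·cos(∠R/2)/(TR+RS) ≈ 7.4659.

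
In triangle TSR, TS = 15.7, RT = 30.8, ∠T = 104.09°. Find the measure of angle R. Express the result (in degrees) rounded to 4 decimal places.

By the law of cosines, SR² = RT² + TS² − 2·RT·TS·cos T = 1430.6, so SR ≈ 37.823.
Law of cosines again: cos R = (SR² + RT² − TS²)/(2·SR·RT) ≈ 0.91537, so ∠R ≈ 23.74°.

∠R ≈ 23.7411°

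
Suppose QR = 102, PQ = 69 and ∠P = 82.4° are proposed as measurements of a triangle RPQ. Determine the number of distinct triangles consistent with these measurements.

PQ·sin P = 69·sin(82.4°) ≈ 68.39.
Since QR ≥ PQ, exactly one triangle exists.

1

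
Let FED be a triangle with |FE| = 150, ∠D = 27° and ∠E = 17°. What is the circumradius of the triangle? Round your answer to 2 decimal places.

R ≈ 165.20

The third angle is ∠F = 180° − ∠E − ∠D = 136.00°.
Law of sines: |ED| = |FE|·sin F/sin D ≈ 229.52.
Law of sines: |DF| = |FE|·sin E/sin D ≈ 96.601.
Circumradius = |FE|/(2 sin D) ≈ 165.2.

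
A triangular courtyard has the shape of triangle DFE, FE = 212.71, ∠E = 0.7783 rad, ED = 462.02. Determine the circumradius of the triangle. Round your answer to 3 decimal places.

245.409

By the law of cosines, DF² = FE² + ED² − 2·FE·ED·cos E = 1.1874e+05, so DF ≈ 344.59.
Area = ½·FE·ED·sin E ≈ 34498.
Circumradius = DF/(2 sin E) ≈ 245.41.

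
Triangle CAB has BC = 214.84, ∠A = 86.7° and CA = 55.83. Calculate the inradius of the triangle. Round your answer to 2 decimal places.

24.40

Law of sines: sin B = CA·sin A/BC ≈ 0.25944.
Since BC ≥ CA, only the acute value applies: ∠B ≈ 15.04°.
Then ∠C = 180° − ∠A − ∠B ≈ 78.26°.
Law of sines gives AB = BC·sin C/sin A ≈ 210.7.
Area = ½·BC·CA·sin C ≈ 5871.9.
Semiperimeter s = (210.7+214.84+55.83)/2 = 240.68.
Inradius = area/s = 5871.9/240.68 ≈ 24.397.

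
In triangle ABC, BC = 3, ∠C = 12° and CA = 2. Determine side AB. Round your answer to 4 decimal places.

1.1235

By the law of cosines, AB² = BC² + CA² − 2·BC·CA·cos C = 1.2622, so AB ≈ 1.1235.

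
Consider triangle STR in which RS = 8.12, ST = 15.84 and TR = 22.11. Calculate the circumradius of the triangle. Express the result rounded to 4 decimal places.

14.8678

By the law of cosines, cos S = (RS² + ST² − TR²) / (2·RS·ST) ≈ -0.66868, so ∠S ≈ 131.97°.
Circumradius = TR/(2 sin S) ≈ 14.868.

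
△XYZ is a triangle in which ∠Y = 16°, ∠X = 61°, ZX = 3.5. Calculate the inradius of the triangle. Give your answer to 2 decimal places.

The third angle is ∠Z = 180° − ∠X − ∠Y = 103.00°.
Law of sines: YZ = ZX·sin X/sin Y ≈ 11.106.
Law of sines: XY = ZX·sin Z/sin Y ≈ 12.372.
Area = ½·ZX·YZ·sin Z ≈ 18.937.
Semiperimeter s = (11.106+3.5+12.372)/2 = 13.489.
Inradius = area/s = 18.937/13.489 ≈ 1.4039.

1.40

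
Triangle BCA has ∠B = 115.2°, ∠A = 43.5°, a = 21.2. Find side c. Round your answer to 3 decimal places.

The third angle is ∠C = 180° − ∠A − ∠B = 21.30°.
Law of sines: c = a·sin C/sin A ≈ 11.187.

11.187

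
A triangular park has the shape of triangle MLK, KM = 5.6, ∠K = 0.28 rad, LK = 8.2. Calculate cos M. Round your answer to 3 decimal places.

By the law of cosines, ML² = LK² + KM² − 2·LK·KM·cos K = 10.337, so ML ≈ 3.2151.
Law of cosines again: cos M = (KM² + ML² − LK²)/(2·KM·ML) ≈ -0.70936, so ∠M ≈ 2.359 rad.

cos M ≈ -0.709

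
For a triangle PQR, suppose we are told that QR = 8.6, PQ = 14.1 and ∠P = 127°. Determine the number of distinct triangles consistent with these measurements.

0

PQ·sin P = 14.1·sin(127°) ≈ 11.26.
Since ∠P is not acute, a triangle exists only if QR > PQ; here QR ≤ PQ, so there is no triangle.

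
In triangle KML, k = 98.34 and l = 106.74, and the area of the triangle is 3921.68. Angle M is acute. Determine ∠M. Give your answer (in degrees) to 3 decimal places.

∠M ≈ 48.350°

From area = ½·l·k·sin M, we get sin M = 2·area/(l·k) ≈ 0.74721.
Taking the acute solution, ∠M ≈ 48.35°.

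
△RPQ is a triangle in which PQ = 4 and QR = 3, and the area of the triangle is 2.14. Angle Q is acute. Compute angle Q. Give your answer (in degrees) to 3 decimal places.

From area = ½·PQ·QR·sin Q, we get sin Q = 2·area/(PQ·QR) ≈ 0.35667.
Taking the acute solution, ∠Q ≈ 20.90°.

∠Q ≈ 20.896°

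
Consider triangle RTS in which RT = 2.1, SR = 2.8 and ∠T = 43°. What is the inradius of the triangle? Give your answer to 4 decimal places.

Law of sines: sin S = RT·sin T/SR ≈ 0.51150.
Since SR ≥ RT, only the acute value applies: ∠S ≈ 30.76°.
Then ∠R = 180° − ∠T − ∠S ≈ 106.24°.
Law of sines gives TS = SR·sin R/sin T ≈ 3.9418.
Area = ½·SR·RT·sin R ≈ 2.8227.
Semiperimeter s = (3.9418+2.8+2.1)/2 = 4.4209.
Inradius = area/s = 2.8227/4.4209 ≈ 0.6385.

r ≈ 0.6385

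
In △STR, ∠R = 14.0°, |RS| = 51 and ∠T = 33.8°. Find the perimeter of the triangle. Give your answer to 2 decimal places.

perimeter ≈ 141.09

The third angle is ∠S = 180° − ∠T − ∠R = 132.20°.
Law of sines: |TR| = |RS|·sin S/sin T ≈ 67.915.
Law of sines: |ST| = |RS|·sin R/sin T ≈ 22.179.
Semiperimeter s = (67.915+51+22.179)/2 = 70.547.
Perimeter = 67.915 + 51 + 22.179 = 141.09.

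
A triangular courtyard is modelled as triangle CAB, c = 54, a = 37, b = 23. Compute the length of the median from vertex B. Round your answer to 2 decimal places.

m_B ≈ 44.84

Median from B: ½√(2·c² + 2·a² − b²) ≈ 44.836.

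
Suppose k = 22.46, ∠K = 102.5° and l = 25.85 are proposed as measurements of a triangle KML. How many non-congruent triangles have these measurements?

l·sin K = 25.85·sin(102.5°) ≈ 25.24.
Since ∠K is not acute, a triangle exists only if k > l; here k ≤ l, so there is no triangle.

0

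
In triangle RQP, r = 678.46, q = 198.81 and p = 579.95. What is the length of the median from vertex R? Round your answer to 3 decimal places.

m_R ≈ 269.920

Median from R: ½√(2·q² + 2·p² − r²) ≈ 269.92.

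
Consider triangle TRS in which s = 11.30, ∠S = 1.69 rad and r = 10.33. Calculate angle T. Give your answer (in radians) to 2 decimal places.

Law of sines: sin R = r·sin S/s ≈ 0.90767.
Since s ≥ r, only the acute value applies: ∠R ≈ 1.138 rad.
Then ∠T = π − ∠S − ∠R ≈ 0.314 rad.

∠T ≈ 0.31 rad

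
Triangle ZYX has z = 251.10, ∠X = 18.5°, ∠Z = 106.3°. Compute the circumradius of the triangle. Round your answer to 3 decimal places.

130.808

The third angle is ∠Y = 180° − ∠X − ∠Z = 55.20°.
Law of sines: y = z·sin Y/sin Z ≈ 214.83.
Law of sines: x = z·sin X/sin Z ≈ 83.012.
Circumradius = z/(2 sin Z) ≈ 130.81.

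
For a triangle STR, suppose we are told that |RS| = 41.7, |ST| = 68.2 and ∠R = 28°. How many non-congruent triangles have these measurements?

1

|RS|·sin R = 41.7·sin(28°) ≈ 19.58.
Since |ST| ≥ |RS|, exactly one triangle exists.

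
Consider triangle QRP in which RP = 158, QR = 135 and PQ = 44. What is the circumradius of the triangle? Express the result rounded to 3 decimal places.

By the law of cosines, cos Q = (PQ² + QR² − RP²) / (2·PQ·QR) ≈ -0.40429, so ∠Q ≈ 113.85°.
Circumradius = RP/(2 sin Q) ≈ 86.374.

86.374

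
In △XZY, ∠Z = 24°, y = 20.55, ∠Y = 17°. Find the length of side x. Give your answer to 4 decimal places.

The third angle is ∠X = 180° − ∠Z − ∠Y = 139.00°.
Law of sines: x = y·sin X/sin Y ≈ 46.113.

46.1126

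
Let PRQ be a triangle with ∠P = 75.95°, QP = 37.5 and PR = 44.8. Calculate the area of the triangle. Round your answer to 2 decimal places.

Area = ½·QP·PR·sin P ≈ 814.87.

area ≈ 814.87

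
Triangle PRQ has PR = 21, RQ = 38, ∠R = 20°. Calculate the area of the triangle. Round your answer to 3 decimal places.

Area = ½·PR·RQ·sin R ≈ 136.47.

area ≈ 136.466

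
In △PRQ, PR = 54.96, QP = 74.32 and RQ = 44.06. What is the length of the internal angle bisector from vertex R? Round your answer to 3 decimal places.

t_R ≈ 32.518

By the law of cosines, cos R = (PR² + RQ² − QP²) / (2·PR·RQ) ≈ -0.11595, so ∠R ≈ 96.66°.
The bisector from R has length 2·PR·RQ·cos(∠R/2)/(PR+RQ) ≈ 32.518.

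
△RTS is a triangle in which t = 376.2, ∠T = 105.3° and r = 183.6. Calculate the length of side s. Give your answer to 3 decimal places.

283.463

Law of sines: sin R = r·sin T/t ≈ 0.47074.
Since t ≥ r, only the acute value applies: ∠R ≈ 28.08°.
Then ∠S = 180° − ∠T − ∠R ≈ 46.62°.
Law of sines gives s = t·sin S/sin T ≈ 283.46.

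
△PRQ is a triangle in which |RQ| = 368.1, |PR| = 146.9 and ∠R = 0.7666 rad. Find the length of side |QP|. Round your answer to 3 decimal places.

By the law of cosines, |QP|² = |PR|² + |RQ|² − 2·|PR|·|RQ|·cos R = 79181, so |QP| ≈ 281.39.

281.392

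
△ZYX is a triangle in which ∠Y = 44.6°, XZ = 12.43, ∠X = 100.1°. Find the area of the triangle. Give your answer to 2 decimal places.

The third angle is ∠Z = 180° − ∠Y − ∠X = 35.30°.
Law of sines: YX = XZ·sin Z/sin Y ≈ 10.23.
Law of sines: ZY = XZ·sin X/sin Y ≈ 17.428.
Area = ½·XZ·YX·sin X ≈ 62.592.

62.59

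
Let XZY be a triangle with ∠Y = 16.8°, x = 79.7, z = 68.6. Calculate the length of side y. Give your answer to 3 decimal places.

By the law of cosines, y² = x² + z² − 2·x·z·cos Y = 589.91, so y ≈ 24.288.

24.288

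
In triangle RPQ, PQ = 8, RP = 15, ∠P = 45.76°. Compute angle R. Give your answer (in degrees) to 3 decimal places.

By the law of cosines, QR² = RP² + PQ² − 2·RP·PQ·cos P = 121.56, so QR ≈ 11.025.
Law of cosines again: cos R = (QR² + RP² − PQ²)/(2·QR·RP) ≈ 0.85427, so ∠R ≈ 31.32°.

∠R ≈ 31.321°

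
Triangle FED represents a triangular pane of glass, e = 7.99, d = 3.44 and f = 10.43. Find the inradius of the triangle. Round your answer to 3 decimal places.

Semiperimeter s = (10.43 + 7.99 + 3.44)/2 = 10.93.
Heron's formula: area = √(10.93·0.5·2.94·7.49) ≈ 10.97.
Inradius = area/s = 10.97/10.93 ≈ 1.0037.

r ≈ 1.004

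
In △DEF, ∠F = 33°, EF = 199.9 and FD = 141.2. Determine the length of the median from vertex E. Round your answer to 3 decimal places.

145.850

By the law of cosines, DE² = EF² + FD² − 2·EF·FD·cos F = 12553, so DE ≈ 112.04.
Median from E: ½√(2·DE² + 2·EF² − FD²) ≈ 145.85.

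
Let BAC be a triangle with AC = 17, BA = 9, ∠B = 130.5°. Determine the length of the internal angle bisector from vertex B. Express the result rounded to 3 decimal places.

3.912

Law of sines: sin C = BA·sin B/AC ≈ 0.40257.
Since AC ≥ BA, only the acute value applies: ∠C ≈ 23.74°.
Then ∠A = 180° − ∠B − ∠C ≈ 25.76°.
Law of sines gives CB = AC·sin A/sin B ≈ 9.7166.
The bisector from B has length 2·CB·BA·cos(∠B/2)/(CB+BA) ≈ 3.9122.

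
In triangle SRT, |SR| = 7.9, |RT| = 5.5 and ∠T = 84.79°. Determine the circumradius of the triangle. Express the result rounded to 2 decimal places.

Law of sines: sin S = |RT|·sin T/|SR| ≈ 0.69333.
Since |SR| ≥ |RT|, only the acute value applies: ∠S ≈ 43.89°.
Then ∠R = 180° − ∠T − ∠S ≈ 51.32°.
Law of sines gives |TS| = |SR|·sin R/sin T ≈ 6.1924.
Circumradius = |SR|/(2 sin T) ≈ 3.9664.

3.97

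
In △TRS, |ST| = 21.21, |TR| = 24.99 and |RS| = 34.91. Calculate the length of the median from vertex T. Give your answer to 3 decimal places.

m_T ≈ 15.248

Median from T: ½√(2·|ST|² + 2·|TR|² − |RS|²) ≈ 15.248.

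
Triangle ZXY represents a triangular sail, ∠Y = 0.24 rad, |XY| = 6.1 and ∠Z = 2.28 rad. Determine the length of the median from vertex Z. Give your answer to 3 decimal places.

1.865

The third angle is ∠X = π − ∠Y − ∠Z = 0.622 rad.
Law of sines: |YZ| = |XY|·sin X/sin Z ≈ 4.6809.
Law of sines: |ZX| = |XY|·sin Y/sin Z ≈ 1.9107.
Median from Z: ½√(2·|YZ|² + 2·|ZX|² − |XY|²) ≈ 1.865.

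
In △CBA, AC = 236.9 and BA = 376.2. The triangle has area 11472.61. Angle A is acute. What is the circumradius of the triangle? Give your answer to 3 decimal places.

R ≈ 309.593

From area = ½·BA·AC·sin A, we get sin A = 2·area/(BA·AC) ≈ 0.25746.
Taking the acute solution, ∠A ≈ 14.92°.
Law of cosines then gives CB ≈ 159.42.
Circumradius = CB/(2 sin A) ≈ 309.59.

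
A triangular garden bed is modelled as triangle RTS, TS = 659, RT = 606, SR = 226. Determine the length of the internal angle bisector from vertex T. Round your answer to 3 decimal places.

By the law of cosines, cos T = (RT² + TS² − SR²) / (2·RT·TS) ≈ 0.93957, so ∠T ≈ 20.02°.
The bisector from T has length 2·RT·TS·cos(∠T/2)/(RT+TS) ≈ 621.78.

621.778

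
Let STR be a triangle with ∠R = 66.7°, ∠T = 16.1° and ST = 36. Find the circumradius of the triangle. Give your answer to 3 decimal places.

The third angle is ∠S = 180° − ∠T − ∠R = 97.20°.
Law of sines: TR = ST·sin S/sin R ≈ 38.888.
Law of sines: RS = ST·sin T/sin R ≈ 10.87.
Circumradius = ST/(2 sin R) ≈ 19.598.

19.598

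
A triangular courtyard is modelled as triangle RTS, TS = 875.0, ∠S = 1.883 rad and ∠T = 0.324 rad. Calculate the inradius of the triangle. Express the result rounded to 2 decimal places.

r ≈ 127.80

The third angle is ∠R = π − ∠T − ∠S = 0.935 rad.
Law of sines: SR = TS·sin T/sin R ≈ 346.32.
Law of sines: RT = TS·sin S/sin R ≈ 1035.2.
Area = ½·TS·SR·sin S ≈ 1.4419e+05.
Semiperimeter s = (875+346.32+1035.2)/2 = 1128.3.
Inradius = area/s = 1.4419e+05/1128.3 ≈ 127.8.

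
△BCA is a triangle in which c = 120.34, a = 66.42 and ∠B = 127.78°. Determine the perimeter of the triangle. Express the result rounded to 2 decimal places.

By the law of cosines, b² = c² + a² − 2·c·a·cos B = 28687, so b ≈ 169.37.
Semiperimeter s = (169.37+120.34+66.42)/2 = 178.07.
Perimeter = 169.37 + 120.34 + 66.42 = 356.13.

perimeter ≈ 356.13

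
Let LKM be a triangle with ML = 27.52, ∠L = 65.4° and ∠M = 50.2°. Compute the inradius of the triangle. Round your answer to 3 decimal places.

7.453

The third angle is ∠K = 180° − ∠M − ∠L = 64.40°.
Law of sines: KM = ML·sin L/sin K ≈ 27.746.
Law of sines: LK = ML·sin M/sin K ≈ 23.445.
Area = ½·ML·KM·sin M ≈ 293.32.
Semiperimeter s = (27.746+27.52+23.445)/2 = 39.355.
Inradius = area/s = 293.32/39.355 ≈ 7.4531.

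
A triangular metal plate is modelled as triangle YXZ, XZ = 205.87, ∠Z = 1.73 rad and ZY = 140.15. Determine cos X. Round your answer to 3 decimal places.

cos X ≈ 0.855

By the law of cosines, YX² = XZ² + ZY² − 2·XZ·ZY·cos Z = 71173, so YX ≈ 266.78.
Law of cosines again: cos X = (YX² + XZ² − ZY²)/(2·YX·XZ) ≈ 0.85496, so ∠X ≈ 0.545 rad.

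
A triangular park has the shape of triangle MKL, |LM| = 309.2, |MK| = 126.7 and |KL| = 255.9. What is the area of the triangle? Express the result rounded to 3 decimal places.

15825.223

Semiperimeter s = (255.9 + 309.2 + 126.7)/2 = 345.9.
Heron's formula: area = √(345.9·90·36.7·219.2) ≈ 15825.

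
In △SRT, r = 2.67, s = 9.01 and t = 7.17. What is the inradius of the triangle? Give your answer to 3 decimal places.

0.819

Semiperimeter p = (9.01 + 2.67 + 7.17)/2 = 9.425.
Heron's formula: area = √(9.425·0.415·6.755·2.255) ≈ 7.7188.
Inradius = area/p = 7.7188/9.425 ≈ 0.81897.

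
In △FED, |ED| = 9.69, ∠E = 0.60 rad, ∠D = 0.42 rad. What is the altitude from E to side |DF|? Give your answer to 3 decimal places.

h_E ≈ 3.951

The third angle is ∠F = π − ∠E − ∠D = 2.122 rad.
Law of sines: |DF| = |ED|·sin E/sin F ≈ 6.421.
Law of sines: |FE| = |ED|·sin D/sin F ≈ 4.637.
Area = ½·|ED|·|DF|·sin D ≈ 12.685.
The altitude from E has length 2·area/|DF| ≈ 3.9512.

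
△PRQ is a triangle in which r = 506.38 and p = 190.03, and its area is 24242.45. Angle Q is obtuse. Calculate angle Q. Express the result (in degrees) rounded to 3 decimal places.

149.744

From area = ½·p·r·sin Q, we get sin Q = 2·area/(p·r) ≈ 0.50386.
Taking the obtuse solution, ∠Q ≈ 149.74°.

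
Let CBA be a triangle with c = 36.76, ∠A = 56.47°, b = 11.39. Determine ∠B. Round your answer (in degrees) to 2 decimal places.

By the law of cosines, a² = c² + b² − 2·c·b·cos A = 1018.5, so a ≈ 31.914.
Law of cosines again: cos B = (a² + c² − b²)/(2·a·c) ≈ 0.95472, so ∠B ≈ 17.31°.

∠B ≈ 17.31°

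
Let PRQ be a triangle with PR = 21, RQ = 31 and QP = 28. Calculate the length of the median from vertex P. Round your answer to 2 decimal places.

m_P ≈ 19.29

Median from P: ½√(2·QP² + 2·PR² − RQ²) ≈ 19.294.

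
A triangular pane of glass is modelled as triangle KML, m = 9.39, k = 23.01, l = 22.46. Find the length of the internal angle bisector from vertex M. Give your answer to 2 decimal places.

By the law of cosines, cos M = (l² + k² − m²) / (2·l·k) ≈ 0.91499, so ∠M ≈ 23.80°.
The bisector from M has length 2·l·k·cos(∠M/2)/(l+k) ≈ 22.243.

t_M ≈ 22.24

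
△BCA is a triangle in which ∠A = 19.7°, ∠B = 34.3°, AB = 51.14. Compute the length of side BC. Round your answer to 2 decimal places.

21.31

The third angle is ∠C = 180° − ∠A − ∠B = 126.00°.
Law of sines: BC = AB·sin A/sin C ≈ 21.309.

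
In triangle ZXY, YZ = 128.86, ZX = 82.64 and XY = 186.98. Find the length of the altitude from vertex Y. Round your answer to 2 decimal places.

h_Y ≈ 108.35

Semiperimeter s = (186.98 + 128.86 + 82.64)/2 = 199.24.
Heron's formula: area = √(199.24·12.26·70.38·116.6) ≈ 4477.2.
The altitude from Y has length 2·area/ZX ≈ 108.35.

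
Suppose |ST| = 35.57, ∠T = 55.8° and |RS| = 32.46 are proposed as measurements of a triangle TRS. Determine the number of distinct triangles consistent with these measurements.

|ST|·sin T = 35.57·sin(55.8°) ≈ 29.42.
Since |ST| sin T < |RS| < |ST| (29.42 < 32.46 < 35.57), two triangles exist.

2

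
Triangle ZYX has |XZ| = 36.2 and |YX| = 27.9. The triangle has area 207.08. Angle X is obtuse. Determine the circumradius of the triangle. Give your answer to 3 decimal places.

R ≈ 76.450

From area = ½·|YX|·|XZ|·sin X, we get sin X = 2·area/(|YX|·|XZ|) ≈ 0.41007.
Taking the obtuse solution, ∠X ≈ 155.79°.
Law of cosines then gives |ZY| ≈ 62.699.
Circumradius = |ZY|/(2 sin X) ≈ 76.45.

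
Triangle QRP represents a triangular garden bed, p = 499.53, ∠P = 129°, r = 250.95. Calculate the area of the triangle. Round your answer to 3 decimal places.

Law of sines: sin R = r·sin P/p ≈ 0.39042.
Since p ≥ r, only the acute value applies: ∠R ≈ 22.98°.
Then ∠Q = 180° − ∠P − ∠R ≈ 28.02°.
Law of sines gives q = p·sin Q/sin P ≈ 301.96.
Area = ½·p·r·sin Q ≈ 29445.

area ≈ 29444.696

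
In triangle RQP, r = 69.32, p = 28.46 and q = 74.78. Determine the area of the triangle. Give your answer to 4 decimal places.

986.4066

Semiperimeter s = (69.32 + 74.78 + 28.46)/2 = 86.28.
Heron's formula: area = √(86.28·16.96·11.5·57.82) ≈ 986.41.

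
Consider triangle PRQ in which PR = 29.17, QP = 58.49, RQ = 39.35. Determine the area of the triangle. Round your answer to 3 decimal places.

area ≈ 513.939

Semiperimeter s = (39.35 + 58.49 + 29.17)/2 = 63.505.
Heron's formula: area = √(63.505·24.155·5.015·34.335) ≈ 513.94.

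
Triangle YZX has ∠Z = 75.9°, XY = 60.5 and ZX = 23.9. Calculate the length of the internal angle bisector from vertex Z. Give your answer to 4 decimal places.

t_Z ≈ 27.1693

Law of sines: sin Y = ZX·sin Z/XY ≈ 0.38314.
Since XY ≥ ZX, only the acute value applies: ∠Y ≈ 22.53°.
Then ∠X = 180° − ∠Z − ∠Y ≈ 81.57°.
Law of sines gives YZ = XY·sin X/sin Z ≈ 61.706.
The bisector from Z has length 2·YZ·ZX·cos(∠Z/2)/(YZ+ZX) ≈ 27.169.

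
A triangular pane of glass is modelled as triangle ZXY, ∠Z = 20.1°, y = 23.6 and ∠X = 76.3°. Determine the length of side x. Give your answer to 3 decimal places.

23.072

The third angle is ∠Y = 180° − ∠Z − ∠X = 83.60°.
Law of sines: x = y·sin X/sin Y ≈ 23.072.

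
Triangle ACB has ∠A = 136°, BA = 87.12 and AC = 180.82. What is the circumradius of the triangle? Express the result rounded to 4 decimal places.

By the law of cosines, CB² = BA² + AC² − 2·BA·AC·cos A = 62949, so CB ≈ 250.9.
Area = ½·BA·AC·sin A ≈ 5471.5.
Circumradius = CB/(2 sin A) ≈ 180.59.

180.5903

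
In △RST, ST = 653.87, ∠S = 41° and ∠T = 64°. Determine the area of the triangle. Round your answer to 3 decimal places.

The third angle is ∠R = 180° − ∠S − ∠T = 75.00°.
Law of sines: TR = ST·sin S/sin R ≈ 444.11.
Law of sines: RS = ST·sin T/sin R ≈ 608.43.
Area = ½·ST·TR·sin T ≈ 1.305e+05.

area ≈ 130500.494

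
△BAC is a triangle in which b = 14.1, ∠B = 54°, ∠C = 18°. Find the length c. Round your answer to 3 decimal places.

5.386

The third angle is ∠A = 180° − ∠C − ∠B = 108.00°.
Law of sines: c = b·sin C/sin B ≈ 5.3857.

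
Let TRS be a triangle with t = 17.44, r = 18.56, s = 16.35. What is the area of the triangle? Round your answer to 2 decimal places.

130.79

Semiperimeter p = (17.44 + 18.56 + 16.35)/2 = 26.175.
Heron's formula: area = √(26.175·8.735·7.615·9.825) ≈ 130.79.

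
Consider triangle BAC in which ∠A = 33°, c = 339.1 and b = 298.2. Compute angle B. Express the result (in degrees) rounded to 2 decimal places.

61.28

By the law of cosines, a² = c² + b² − 2·c·b·cos A = 34300, so a ≈ 185.2.
Law of cosines again: cos B = (a² + c² − b²)/(2·a·c) ≈ 0.48060, so ∠B ≈ 61.28°.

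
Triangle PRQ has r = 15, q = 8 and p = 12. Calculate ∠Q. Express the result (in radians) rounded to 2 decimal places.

By the law of cosines, cos Q = (p² + r² − q²) / (2·p·r) ≈ 0.84722, so ∠Q ≈ 0.560 rad.

0.56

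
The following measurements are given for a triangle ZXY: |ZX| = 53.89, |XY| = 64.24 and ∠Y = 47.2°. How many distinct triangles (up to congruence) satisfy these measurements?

|XY|·sin Y = 64.24·sin(47.2°) ≈ 47.13.
Since |XY| sin Y < |ZX| < |XY| (47.13 < 53.89 < 64.24), two triangles exist.

2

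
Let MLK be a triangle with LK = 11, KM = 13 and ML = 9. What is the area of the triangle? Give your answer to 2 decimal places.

area ≈ 48.81

Semiperimeter s = (11 + 13 + 9)/2 = 16.5.
Heron's formula: area = √(16.5·5.5·3.5·7.5) ≈ 48.808.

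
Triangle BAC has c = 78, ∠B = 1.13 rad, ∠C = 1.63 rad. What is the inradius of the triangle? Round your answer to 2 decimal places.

r ≈ 11.55

The third angle is ∠A = π − ∠C − ∠B = 0.382 rad.
Law of sines: b = c·sin B/sin C ≈ 70.668.
Law of sines: a = c·sin A/sin C ≈ 29.098.
Area = ½·c·b·sin A ≈ 1026.4.
Semiperimeter s = (70.668+29.098+78)/2 = 88.883.
Inradius = area/s = 1026.4/88.883 ≈ 11.547.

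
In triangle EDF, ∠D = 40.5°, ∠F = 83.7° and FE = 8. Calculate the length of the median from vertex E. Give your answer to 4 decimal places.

The third angle is ∠E = 180° − ∠D − ∠F = 55.80°.
Law of sines: DF = FE·sin E/sin D ≈ 10.188.
Law of sines: ED = FE·sin F/sin D ≈ 12.244.
Median from E: ½√(2·FE² + 2·ED² − DF²) ≈ 9.0003.

9.0003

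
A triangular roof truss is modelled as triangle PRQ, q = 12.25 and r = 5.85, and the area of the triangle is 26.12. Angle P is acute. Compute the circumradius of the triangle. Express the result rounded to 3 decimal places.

From area = ½·r·q·sin P, we get sin P = 2·area/(r·q) ≈ 0.72897.
Taking the acute solution, ∠P ≈ 46.80°.
Law of cosines then gives p ≈ 9.2829.
Circumradius = p/(2 sin P) ≈ 6.3671.

6.367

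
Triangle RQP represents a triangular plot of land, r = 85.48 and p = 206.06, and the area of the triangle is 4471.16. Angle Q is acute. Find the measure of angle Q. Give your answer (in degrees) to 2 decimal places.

30.51

From area = ½·p·r·sin Q, we get sin Q = 2·area/(p·r) ≈ 0.50768.
Taking the acute solution, ∠Q ≈ 30.51°.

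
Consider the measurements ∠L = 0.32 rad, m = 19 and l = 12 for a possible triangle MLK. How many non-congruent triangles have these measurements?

m·sin L = 19·sin(0.32 rad) ≈ 5.977.
Since m sin L < l < m (5.977 < 12 < 19), two triangles exist.

2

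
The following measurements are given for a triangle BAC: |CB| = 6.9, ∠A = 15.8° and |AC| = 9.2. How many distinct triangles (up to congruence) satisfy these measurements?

2

|AC|·sin A = 9.2·sin(15.8°) ≈ 2.505.
Since |AC| sin A < |CB| < |AC| (2.505 < 6.9 < 9.2), two triangles exist.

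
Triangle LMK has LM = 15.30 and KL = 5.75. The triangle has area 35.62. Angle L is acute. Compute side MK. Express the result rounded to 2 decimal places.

12.80

From area = ½·KL·LM·sin L, we get sin L = 2·area/(KL·LM) ≈ 0.80978.
Taking the acute solution, ∠L ≈ 54.07°.
Law of cosines then gives MK ≈ 12.803.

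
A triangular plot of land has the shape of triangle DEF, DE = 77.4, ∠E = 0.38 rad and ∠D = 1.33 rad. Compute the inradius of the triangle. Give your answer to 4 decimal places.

The third angle is ∠F = π − ∠D − ∠E = 1.432 rad.
Law of sines: EF = DE·sin D/sin F ≈ 75.901.
Law of sines: FD = DE·sin E/sin F ≈ 28.99.
Area = ½·DE·EF·sin E ≈ 1089.5.
Semiperimeter s = (75.901+28.99+77.4)/2 = 91.145.
Inradius = area/s = 1089.5/91.145 ≈ 11.954.

r ≈ 11.9538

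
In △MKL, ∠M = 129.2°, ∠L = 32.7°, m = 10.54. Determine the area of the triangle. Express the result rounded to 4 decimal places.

area ≈ 12.0303

The third angle is ∠K = 180° − ∠L − ∠M = 18.10°.
Law of sines: k = m·sin K/sin M ≈ 4.2255.
Law of sines: l = m·sin L/sin M ≈ 7.3478.
Area = ½·m·k·sin L ≈ 12.03.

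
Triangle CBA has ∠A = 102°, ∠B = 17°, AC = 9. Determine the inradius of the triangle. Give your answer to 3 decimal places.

The third angle is ∠C = 180° − ∠B − ∠A = 61.00°.
Law of sines: BA = AC·sin C/sin B ≈ 26.923.
Law of sines: CB = AC·sin A/sin B ≈ 30.11.
Area = ½·AC·BA·sin A ≈ 118.51.
Semiperimeter s = (26.923+9+30.11)/2 = 33.017.
Inradius = area/s = 118.51/33.017 ≈ 3.5893.

r ≈ 3.589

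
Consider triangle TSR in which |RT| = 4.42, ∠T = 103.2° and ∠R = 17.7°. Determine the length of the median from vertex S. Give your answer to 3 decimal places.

m_S ≈ 2.986

The third angle is ∠S = 180° − ∠R − ∠T = 59.10°.
Law of sines: |SR| = |RT|·sin T/sin S ≈ 5.015.
Law of sines: |TS| = |RT|·sin R/sin S ≈ 1.5661.
Median from S: ½√(2·|TS|² + 2·|SR|² − |RT|²) ≈ 2.9862.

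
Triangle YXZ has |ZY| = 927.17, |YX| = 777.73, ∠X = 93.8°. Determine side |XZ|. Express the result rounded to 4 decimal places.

455.8393

Law of sines: sin Z = |YX|·sin X/|ZY| ≈ 0.83698.
Since |ZY| ≥ |YX|, only the acute value applies: ∠Z ≈ 56.82°.
Then ∠Y = 180° − ∠X − ∠Z ≈ 29.38°.
Law of sines gives |XZ| = |ZY|·sin Y/sin X ≈ 455.84.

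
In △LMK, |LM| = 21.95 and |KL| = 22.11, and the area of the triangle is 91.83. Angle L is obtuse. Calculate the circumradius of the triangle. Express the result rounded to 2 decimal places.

From area = ½·|KL|·|LM|·sin L, we get sin L = 2·area/(|KL|·|LM|) ≈ 0.37844.
Taking the obtuse solution, ∠L ≈ 157.76°.
Law of cosines then gives |MK| ≈ 43.233.
Circumradius = |MK|/(2 sin L) ≈ 57.121.

R ≈ 57.12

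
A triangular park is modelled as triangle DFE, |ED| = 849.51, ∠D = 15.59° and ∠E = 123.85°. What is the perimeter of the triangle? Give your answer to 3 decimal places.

The third angle is ∠F = 180° − ∠E − ∠D = 40.56°.
Law of sines: |FE| = |ED|·sin D/sin F ≈ 351.11.
Law of sines: |DF| = |ED|·sin E/sin F ≈ 1085.
Semiperimeter s = (351.11+849.51+1085)/2 = 1142.8.
Perimeter = 351.11 + 849.51 + 1085 = 2285.6.

2285.624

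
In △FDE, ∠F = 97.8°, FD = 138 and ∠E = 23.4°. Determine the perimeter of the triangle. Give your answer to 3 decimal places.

The third angle is ∠D = 180° − ∠E − ∠F = 58.80°.
Law of sines: DE = FD·sin F/sin E ≈ 344.26.
Law of sines: EF = FD·sin D/sin E ≈ 297.22.
Semiperimeter s = (344.26+297.22+138)/2 = 389.74.
Perimeter = 344.26 + 297.22 + 138 = 779.48.

perimeter ≈ 779.483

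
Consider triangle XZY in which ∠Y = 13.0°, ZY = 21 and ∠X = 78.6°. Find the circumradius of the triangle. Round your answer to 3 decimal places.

The third angle is ∠Z = 180° − ∠Y − ∠X = 88.40°.
Law of sines: YX = ZY·sin Z/sin X ≈ 21.414.
Law of sines: XZ = ZY·sin Y/sin X ≈ 4.819.
Circumradius = ZY/(2 sin X) ≈ 10.711.

R ≈ 10.711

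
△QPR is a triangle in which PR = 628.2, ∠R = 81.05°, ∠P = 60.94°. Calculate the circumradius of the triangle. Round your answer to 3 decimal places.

The third angle is ∠Q = 180° − ∠P − ∠R = 38.01°.
Law of sines: RQ = PR·sin P/sin Q ≈ 891.71.
Law of sines: QP = PR·sin R/sin Q ≈ 1007.7.
Circumradius = PR/(2 sin Q) ≈ 510.07.

510.069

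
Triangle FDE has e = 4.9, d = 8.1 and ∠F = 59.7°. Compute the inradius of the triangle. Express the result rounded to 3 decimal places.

By the law of cosines, f² = d² + e² − 2·d·e·cos F = 49.571, so f ≈ 7.0406.
Area = ½·d·e·sin F ≈ 17.134.
Semiperimeter s = (7.0406+8.1+4.9)/2 = 10.02.
Inradius = area/s = 17.134/10.02 ≈ 1.7099.

r ≈ 1.710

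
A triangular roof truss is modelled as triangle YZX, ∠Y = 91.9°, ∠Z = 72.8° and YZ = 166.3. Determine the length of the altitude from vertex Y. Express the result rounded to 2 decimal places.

158.86

The third angle is ∠X = 180° − ∠Y − ∠Z = 15.30°.
Law of sines: ZX = YZ·sin Y/sin X ≈ 629.88.
Law of sines: XY = YZ·sin Z/sin X ≈ 602.04.
Area = ½·YZ·ZX·sin Z ≈ 50032.
The altitude from Y has length 2·area/ZX ≈ 158.86.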